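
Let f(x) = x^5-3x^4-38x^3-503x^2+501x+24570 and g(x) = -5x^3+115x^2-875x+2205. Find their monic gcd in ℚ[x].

x^2-16x+63

Euclidean algorithm in ℚ[x]:
  x^5-3x^4-38x^3-503x^2+501x+24570 = (-(1/5)x^2-4x-247/5)(-5x^3+115x^2-875x+2205) + (2119x^2-33904x+133497)
  -5x^3+115x^2-875x+2205 = (-(5/2119)x+35/2119)(2119x^2-33904x+133497) + (0)
Last nonzero remainder: 2119x^2-33904x+133497. Dividing through by 2119 gives the monic gcd x^2-16x+63.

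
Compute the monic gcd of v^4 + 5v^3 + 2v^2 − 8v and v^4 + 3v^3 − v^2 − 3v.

v^2 − v

Euclidean algorithm in ℚ[v]:
  v^4 + 5v^3 + 2v^2 − 8v = (v^4 + 3v^3 − v^2 − 3v) + (2v^3 + 3v^2 − 5v)
  v^4 + 3v^3 − v^2 − 3v = ((1/2)v + 3/4)(2v^3 + 3v^2 − 5v) + (−(3/4)v^2 + (3/4)v)
  2v^3 + 3v^2 − 5v = (−(8/3)v − 20/3)(−(3/4)v^2 + (3/4)v) + (0)
Last nonzero remainder: −(3/4)v^2 + (3/4)v. Dividing through by −3/4 gives the monic gcd v^2 − v.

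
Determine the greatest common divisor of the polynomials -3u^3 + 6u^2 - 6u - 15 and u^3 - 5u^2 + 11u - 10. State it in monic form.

u^2 - 3u + 5

Repeated division with remainder:
  -3u^3 + 6u^2 - 6u - 15 = (-3)(u^3 - 5u^2 + 11u - 10) + (-9u^2 + 27u - 45)
  u^3 - 5u^2 + 11u - 10 = (-(1/9)u + 2/9)(-9u^2 + 27u - 45) + (0)
Last nonzero remainder: -9u^2 + 27u - 45. Dividing through by -9 gives the monic gcd u^2 - 3u + 5.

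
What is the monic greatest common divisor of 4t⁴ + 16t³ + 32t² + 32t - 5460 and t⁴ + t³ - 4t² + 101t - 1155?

t² + 2t - 35

Apply the Euclidean algorithm:
  4t⁴ + 16t³ + 32t² + 32t - 5460 = (4)(t⁴ + t³ - 4t² + 101t - 1155) + (12t³ + 48t² - 372t - 840)
  t⁴ + t³ - 4t² + 101t - 1155 = ((1/12)t - 1/4)(12t³ + 48t² - 372t - 840) + (39t² + 78t - 1365)
  12t³ + 48t² - 372t - 840 = ((4/13)t + 8/13)(39t² + 78t - 1365) + (0)
Last nonzero remainder: 39t² + 78t - 1365. Dividing through by 39 gives the monic gcd t² + 2t - 35.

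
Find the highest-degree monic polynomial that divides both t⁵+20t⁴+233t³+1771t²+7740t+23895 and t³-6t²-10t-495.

t²+5t+45

By polynomial division,
  t⁵+20t⁴+233t³+1771t²+7740t+23895 = (t²+26t+399)(t³-6t²-10t-495) + (4920t²+24600t+221400)
  t³-6t²-10t-495 = ((1/4920)t-11/4920)(4920t²+24600t+221400) + (0)
Last nonzero remainder: 4920t²+24600t+221400. Dividing through by 4920 gives the monic gcd t²+5t+45.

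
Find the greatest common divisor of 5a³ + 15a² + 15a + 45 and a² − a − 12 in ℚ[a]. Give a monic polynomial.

a + 3

By polynomial division,
  5a³ + 15a² + 15a + 45 = (5a + 20)(a² − a − 12) + (95a + 285)
  a² − a − 12 = ((1/95)a − 4/95)(95a + 285) + (0)
Last nonzero remainder: 95a + 285. Dividing through by 95 gives the monic gcd a + 3.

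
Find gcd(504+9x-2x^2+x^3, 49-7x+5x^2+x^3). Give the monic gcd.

7+x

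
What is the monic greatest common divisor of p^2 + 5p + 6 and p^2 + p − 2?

p + 2

By polynomial division,
  p^2 + 5p + 6 = (p^2 + p − 2) + (4p + 8)
  p^2 + p − 2 = ((1/4)p − 1/4)(4p + 8) + (0)
Last nonzero remainder: 4p + 8. Dividing through by 4 gives the monic gcd p + 2.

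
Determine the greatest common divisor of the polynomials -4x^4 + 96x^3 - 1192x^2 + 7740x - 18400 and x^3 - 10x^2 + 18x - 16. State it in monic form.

Apply the Euclidean algorithm:
  -4x^4 + 96x^3 - 1192x^2 + 7740x - 18400 = (-4x + 56)(x^3 - 10x^2 + 18x - 16) + (-560x^2 + 6668x - 17504)
  x^3 - 10x^2 + 18x - 16 = (-(1/560)x - 267/78400)(-560x^2 + 6668x - 17504) + ((185249/19600)x - 185249/2450)
  -560x^2 + 6668x - 17504 = (-(10976000/185249)x + 42884800/185249)((185249/19600)x - 185249/2450) + (0)
Last nonzero remainder: (185249/19600)x - 185249/2450. Dividing through by 185249/19600 gives the monic gcd x - 8.

x - 8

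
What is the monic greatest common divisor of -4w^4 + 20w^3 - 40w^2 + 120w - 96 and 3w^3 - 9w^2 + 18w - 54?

Euclidean algorithm in ℚ[w]:
  -4w^4 + 20w^3 - 40w^2 + 120w - 96 = (-(4/3)w + 8/3)(3w^3 - 9w^2 + 18w - 54) + (8w^2 + 48)
  3w^3 - 9w^2 + 18w - 54 = ((3/8)w - 9/8)(8w^2 + 48) + (0)
Last nonzero remainder: 8w^2 + 48. Dividing through by 8 gives the monic gcd w^2 + 6.

w^2 + 6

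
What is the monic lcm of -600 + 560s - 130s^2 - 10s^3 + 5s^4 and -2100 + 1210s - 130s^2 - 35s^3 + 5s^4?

840 - 904s + 294s^2 - 12s^3 - 9s^4 + s^5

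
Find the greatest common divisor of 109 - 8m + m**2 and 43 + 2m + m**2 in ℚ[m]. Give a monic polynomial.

Euclidean algorithm in ℚ[m]:
  m**2 - 8m + 109 = (m**2 + 2m + 43) + (-10m + 66)
  m**2 + 2m + 43 = (-(1/10)m - 43/50)(-10m + 66) + (2494/25)
  -10m + 66 = (-(125/1247)m + 825/1247)(2494/25) + (0)
The last nonzero remainder is the constant 2494/25, so the polynomials are coprime and gcd = 1.

1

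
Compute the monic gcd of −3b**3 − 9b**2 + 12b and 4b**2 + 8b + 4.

1

Repeated division with remainder:
  −3b**3 − 9b**2 + 12b = (−(3/4)b − 3/4)(4b**2 + 8b + 4) + (21b + 3)
  4b**2 + 8b + 4 = ((4/21)b + 52/147)(21b + 3) + (144/49)
  21b + 3 = ((343/48)b + 49/48)(144/49) + (0)
The last nonzero remainder is the constant 144/49, so the polynomials are coprime and gcd = 1.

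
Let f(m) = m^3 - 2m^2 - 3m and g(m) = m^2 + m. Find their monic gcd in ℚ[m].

m^2 + m

Apply the Euclidean algorithm:
  m^3 - 2m^2 - 3m = (m - 3)(m^2 + m) + (0)
The last nonzero remainder m^2 + m is already monic.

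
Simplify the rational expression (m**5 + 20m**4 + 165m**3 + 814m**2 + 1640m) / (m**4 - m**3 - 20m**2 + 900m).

Euclidean algorithm in ℚ[m]:
  m**5 + 20m**4 + 165m**3 + 814m**2 + 1640m = (m + 21)(m**4 - m**3 - 20m**2 + 900m) + (206m**3 + 334m**2 - 17260m)
  m**4 - m**3 - 20m**2 + 900m = ((1/206)m - 135/10609)(206m**3 + 334m**2 - 17260m) + ((721800/10609)m**2 + (7218000/10609)m)
  206m**3 + 334m**2 - 17260m = ((1092727/360900)m - 9155567/360900)((721800/10609)m**2 + (7218000/10609)m) + (0)
Last nonzero remainder: (721800/10609)m**2 + (7218000/10609)m. Dividing through by 721800/10609 gives the monic gcd m**2 + 10m.
Cancel m**2 + 10m from numerator and denominator to get the reduced form.

(m**3 + 10m**2 + 65m + 164)/(m**2 - 11m + 90)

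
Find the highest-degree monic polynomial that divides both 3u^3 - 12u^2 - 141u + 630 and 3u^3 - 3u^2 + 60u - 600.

u - 5

Apply the Euclidean algorithm:
  3u^3 - 12u^2 - 141u + 630 = (3u^3 - 3u^2 + 60u - 600) + (-9u^2 - 201u + 1230)
  3u^3 - 3u^2 + 60u - 600 = (-(1/3)u + 70/9)(-9u^2 - 201u + 1230) + ((6100/3)u - 30500/3)
  -9u^2 - 201u + 1230 = (-(27/6100)u - 369/3050)((6100/3)u - 30500/3) + (0)
Last nonzero remainder: (6100/3)u - 30500/3. Dividing through by 6100/3 gives the monic gcd u - 5.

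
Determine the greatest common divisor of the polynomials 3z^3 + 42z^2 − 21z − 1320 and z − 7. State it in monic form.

1

By polynomial division,
  3z^3 + 42z^2 − 21z − 1320 = (3z^2 + 63z + 420)(z − 7) + (1620)
  z − 7 = ((1/1620)z − 7/1620)(1620) + (0)
The last nonzero remainder is the constant 1620, so the polynomials are coprime and gcd = 1.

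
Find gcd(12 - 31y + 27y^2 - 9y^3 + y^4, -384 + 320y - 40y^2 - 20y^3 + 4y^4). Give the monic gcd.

Apply the Euclidean algorithm:
  y^4 - 9y^3 + 27y^2 - 31y + 12 = (1/4)(4y^4 - 20y^3 - 40y^2 + 320y - 384) + (-4y^3 + 37y^2 - 111y + 108)
  4y^4 - 20y^3 - 40y^2 + 320y - 384 = (-y - 17/4)(-4y^3 + 37y^2 - 111y + 108) + ((25/4)y^2 - (175/4)y + 75)
  -4y^3 + 37y^2 - 111y + 108 = (-(16/25)y + 36/25)((25/4)y^2 - (175/4)y + 75) + (0)
Last nonzero remainder: (25/4)y^2 - (175/4)y + 75. Dividing through by 25/4 gives the monic gcd y^2 - 7y + 12.

12 - 7y + y^2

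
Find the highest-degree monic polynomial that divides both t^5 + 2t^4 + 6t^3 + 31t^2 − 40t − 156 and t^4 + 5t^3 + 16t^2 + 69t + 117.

t^3 + 2t^2 + 10t + 39

Apply the Euclidean algorithm:
  t^5 + 2t^4 + 6t^3 + 31t^2 − 40t − 156 = (t − 3)(t^4 + 5t^3 + 16t^2 + 69t + 117) + (5t^3 + 10t^2 + 50t + 195)
  t^4 + 5t^3 + 16t^2 + 69t + 117 = ((1/5)t + 3/5)(5t^3 + 10t^2 + 50t + 195) + (0)
Last nonzero remainder: 5t^3 + 10t^2 + 50t + 195. Dividing through by 5 gives the monic gcd t^3 + 2t^2 + 10t + 39.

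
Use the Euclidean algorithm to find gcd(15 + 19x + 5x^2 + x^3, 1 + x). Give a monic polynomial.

1 + x

Apply the Euclidean algorithm:
  x^3 + 5x^2 + 19x + 15 = (x^2 + 4x + 15)(x + 1) + (0)
The last nonzero remainder x + 1 is already monic.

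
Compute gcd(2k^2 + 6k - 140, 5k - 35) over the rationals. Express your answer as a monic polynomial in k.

k - 7

Repeated division with remainder:
  2k^2 + 6k - 140 = ((2/5)k + 4)(5k - 35) + (0)
Last nonzero remainder: 5k - 35. Dividing through by 5 gives the monic gcd k - 7.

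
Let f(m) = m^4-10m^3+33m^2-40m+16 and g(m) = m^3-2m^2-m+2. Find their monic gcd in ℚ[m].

m-1

By polynomial division,
  m^4-10m^3+33m^2-40m+16 = (m-8)(m^3-2m^2-m+2) + (18m^2-50m+32)
  m^3-2m^2-m+2 = ((1/18)m+7/162)(18m^2-50m+32) + (-(50/81)m+50/81)
  18m^2-50m+32 = (-(729/25)m+1296/25)(-(50/81)m+50/81) + (0)
Last nonzero remainder: -(50/81)m+50/81. Dividing through by -50/81 gives the monic gcd m-1.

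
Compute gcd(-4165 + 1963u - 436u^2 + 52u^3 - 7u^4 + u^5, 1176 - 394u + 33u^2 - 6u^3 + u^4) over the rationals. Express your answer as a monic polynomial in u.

49 + 4u + u^2

Repeated division with remainder:
  u^5 - 7u^4 + 52u^3 - 436u^2 + 1963u - 4165 = (u - 1)(u^4 - 6u^3 + 33u^2 - 394u + 1176) + (13u^3 - 9u^2 + 393u - 2989)
  u^4 - 6u^3 + 33u^2 - 394u + 1176 = ((1/13)u - 69/169)(13u^3 - 9u^2 + 393u - 2989) + (-(153/169)u^2 - (612/169)u - 7497/169)
  13u^3 - 9u^2 + 393u - 2989 = (-(2197/153)u + 10309/153)(-(153/169)u^2 - (612/169)u - 7497/169) + (0)
Last nonzero remainder: -(153/169)u^2 - (612/169)u - 7497/169. Dividing through by -153/169 gives the monic gcd u^2 + 4u + 49.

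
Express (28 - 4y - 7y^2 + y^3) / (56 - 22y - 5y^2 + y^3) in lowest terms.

(2 + y)/(4 + y)

Repeated division with remainder:
  y^3 - 7y^2 - 4y + 28 = (y^3 - 5y^2 - 22y + 56) + (-2y^2 + 18y - 28)
  y^3 - 5y^2 - 22y + 56 = (-(1/2)y - 2)(-2y^2 + 18y - 28) + (0)
Last nonzero remainder: -2y^2 + 18y - 28. Dividing through by -2 gives the monic gcd y^2 - 9y + 14.
Cancel y^2 - 9y + 14 from numerator and denominator to get the reduced form.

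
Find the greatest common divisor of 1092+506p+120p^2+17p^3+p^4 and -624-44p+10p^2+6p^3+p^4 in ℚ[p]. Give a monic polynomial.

156+50p+10p^2+p^3

Repeated division with remainder:
  p^4+17p^3+120p^2+506p+1092 = (p^4+6p^3+10p^2-44p-624) + (11p^3+110p^2+550p+1716)
  p^4+6p^3+10p^2-44p-624 = ((1/11)p-4/11)(11p^3+110p^2+550p+1716) + (0)
Last nonzero remainder: 11p^3+110p^2+550p+1716. Dividing through by 11 gives the monic gcd p^3+10p^2+50p+156.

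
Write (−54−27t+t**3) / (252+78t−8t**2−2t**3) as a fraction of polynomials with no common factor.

Euclidean algorithm in ℚ[t]:
  t**3−27t−54 = (−1/2)(−2t**3−8t**2+78t+252) + (−4t**2+12t+72)
  −2t**3−8t**2+78t+252 = ((1/2)t+7/2)(−4t**2+12t+72) + (0)
Last nonzero remainder: −4t**2+12t+72. Dividing through by −4 gives the monic gcd t**2−3t−18.
Cancel t**2−3t−18 from numerator and denominator to get the reduced form.

(−3−t)/(14+2t)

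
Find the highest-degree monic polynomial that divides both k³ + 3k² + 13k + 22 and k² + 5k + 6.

k + 2

By polynomial division,
  k³ + 3k² + 13k + 22 = (k - 2)(k² + 5k + 6) + (17k + 34)
  k² + 5k + 6 = ((1/17)k + 3/17)(17k + 34) + (0)
Last nonzero remainder: 17k + 34. Dividing through by 17 gives the monic gcd k + 2.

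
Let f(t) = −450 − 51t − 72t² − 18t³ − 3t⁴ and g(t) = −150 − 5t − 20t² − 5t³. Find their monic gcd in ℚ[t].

6 − t + t²

Apply the Euclidean algorithm:
  −3t⁴ − 18t³ − 72t² − 51t − 450 = ((3/5)t + 6/5)(−5t³ − 20t² − 5t − 150) + (−45t² + 45t − 270)
  −5t³ − 20t² − 5t − 150 = ((1/9)t + 5/9)(−45t² + 45t − 270) + (0)
Last nonzero remainder: −45t² + 45t − 270. Dividing through by −45 gives the monic gcd t² − t + 6.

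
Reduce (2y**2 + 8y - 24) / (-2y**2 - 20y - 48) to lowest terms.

(-y + 2)/(y + 4)

Apply the Euclidean algorithm:
  2y**2 + 8y - 24 = (-1)(-2y**2 - 20y - 48) + (-12y - 72)
  -2y**2 - 20y - 48 = ((1/6)y + 2/3)(-12y - 72) + (0)
Last nonzero remainder: -12y - 72. Dividing through by -12 gives the monic gcd y + 6.
Cancel y + 6 from numerator and denominator to get the reduced form.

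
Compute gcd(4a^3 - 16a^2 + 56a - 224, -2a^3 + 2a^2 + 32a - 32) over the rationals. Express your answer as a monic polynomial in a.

Repeated division with remainder:
  4a^3 - 16a^2 + 56a - 224 = (-2)(-2a^3 + 2a^2 + 32a - 32) + (-12a^2 + 120a - 288)
  -2a^3 + 2a^2 + 32a - 32 = ((1/6)a + 3/2)(-12a^2 + 120a - 288) + (-100a + 400)
  -12a^2 + 120a - 288 = ((3/25)a - 18/25)(-100a + 400) + (0)
Last nonzero remainder: -100a + 400. Dividing through by -100 gives the monic gcd a - 4.

a - 4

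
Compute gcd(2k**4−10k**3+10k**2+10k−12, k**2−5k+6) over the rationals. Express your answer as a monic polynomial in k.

Repeated division with remainder:
  2k**4−10k**3+10k**2+10k−12 = (2k**2−2)(k**2−5k+6) + (0)
The last nonzero remainder k**2−5k+6 is already monic.

k**2−5k+6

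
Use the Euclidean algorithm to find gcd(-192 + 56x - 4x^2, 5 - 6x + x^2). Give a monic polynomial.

1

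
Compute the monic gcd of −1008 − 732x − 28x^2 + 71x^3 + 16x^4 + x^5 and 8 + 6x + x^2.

Euclidean algorithm in ℚ[x]:
  x^5 + 16x^4 + 71x^3 − 28x^2 − 732x − 1008 = (x^3 + 10x^2 + 3x − 126)(x^2 + 6x + 8) + (0)
The last nonzero remainder x^2 + 6x + 8 is already monic.

8 + 6x + x^2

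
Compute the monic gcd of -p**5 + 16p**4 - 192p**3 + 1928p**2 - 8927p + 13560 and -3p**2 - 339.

Euclidean algorithm in ℚ[p]:
  -p**5 + 16p**4 - 192p**3 + 1928p**2 - 8927p + 13560 = ((1/3)p**3 - (16/3)p**2 + (79/3)p - 40)(-3p**2 - 339) + (0)
Last nonzero remainder: -3p**2 - 339. Dividing through by -3 gives the monic gcd p**2 + 113.

p**2 + 113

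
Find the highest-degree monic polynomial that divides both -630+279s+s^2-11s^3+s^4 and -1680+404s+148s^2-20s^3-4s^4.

-15+2s+s^2

By polynomial division,
  s^4-11s^3+s^2+279s-630 = (-1/4)(-4s^4-20s^3+148s^2+404s-1680) + (-16s^3+38s^2+380s-1050)
  -4s^4-20s^3+148s^2+404s-1680 = ((1/4)s+59/32)(-16s^3+38s^2+380s-1050) + (-(273/16)s^2-(273/8)s+4095/16)
  -16s^3+38s^2+380s-1050 = ((256/273)s-160/39)(-(273/16)s^2-(273/8)s+4095/16) + (0)
Last nonzero remainder: -(273/16)s^2-(273/8)s+4095/16. Dividing through by -273/16 gives the monic gcd s^2+2s-15.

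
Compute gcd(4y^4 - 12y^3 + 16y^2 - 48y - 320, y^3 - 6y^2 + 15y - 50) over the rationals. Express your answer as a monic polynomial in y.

By polynomial division,
  4y^4 - 12y^3 + 16y^2 - 48y - 320 = (4y + 12)(y^3 - 6y^2 + 15y - 50) + (28y^2 - 28y + 280)
  y^3 - 6y^2 + 15y - 50 = ((1/28)y - 5/28)(28y^2 - 28y + 280) + (0)
Last nonzero remainder: 28y^2 - 28y + 280. Dividing through by 28 gives the monic gcd y^2 - y + 10.

y^2 - y + 10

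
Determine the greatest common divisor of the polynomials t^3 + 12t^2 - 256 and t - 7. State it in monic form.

Euclidean algorithm in ℚ[t]:
  t^3 + 12t^2 - 256 = (t^2 + 19t + 133)(t - 7) + (675)
  t - 7 = ((1/675)t - 7/675)(675) + (0)
The last nonzero remainder is the constant 675, so the polynomials are coprime and gcd = 1.

1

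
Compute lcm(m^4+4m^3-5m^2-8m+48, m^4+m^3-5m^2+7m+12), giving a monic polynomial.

Euclidean algorithm in ℚ[m]:
  m^4+4m^3-5m^2-8m+48 = (m^4+m^3-5m^2+7m+12) + (3m^3-15m+36)
  m^4+m^3-5m^2+7m+12 = ((1/3)m+1/3)(3m^3-15m+36) + (0)
Last nonzero remainder: 3m^3-15m+36. Dividing through by 3 gives the monic gcd m^3-5m+12.
Then lcm(f, g) = f·g / gcd(f, g); expanding and making the result monic gives the answer.

m^5+5m^4-m^3-13m^2+40m+48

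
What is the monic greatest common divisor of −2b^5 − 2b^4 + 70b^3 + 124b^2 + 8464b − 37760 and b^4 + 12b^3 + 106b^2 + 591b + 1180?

b^2 + 3b + 59

Repeated division with remainder:
  −2b^5 − 2b^4 + 70b^3 + 124b^2 + 8464b − 37760 = (−2b + 22)(b^4 + 12b^3 + 106b^2 + 591b + 1180) + (18b^3 − 1026b^2 − 2178b − 63720)
  b^4 + 12b^3 + 106b^2 + 591b + 1180 = ((1/18)b + 23/6)(18b^3 − 1026b^2 − 2178b − 63720) + (4160b^2 + 12480b + 245440)
  18b^3 − 1026b^2 − 2178b − 63720 = ((9/2080)b − 27/104)(4160b^2 + 12480b + 245440) + (0)
Last nonzero remainder: 4160b^2 + 12480b + 245440. Dividing through by 4160 gives the monic gcd b^2 + 3b + 59.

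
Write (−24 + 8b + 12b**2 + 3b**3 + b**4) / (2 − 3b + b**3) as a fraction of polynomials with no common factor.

(12 + 2b + b**2)/(−1 + b)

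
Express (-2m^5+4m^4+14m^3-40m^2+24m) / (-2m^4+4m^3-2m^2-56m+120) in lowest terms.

Apply the Euclidean algorithm:
  -2m^5+4m^4+14m^3-40m^2+24m = (m)(-2m^4+4m^3-2m^2-56m+120) + (16m^3+16m^2-96m)
  -2m^4+4m^3-2m^2-56m+120 = (-(1/8)m+3/8)(16m^3+16m^2-96m) + (-20m^2-20m+120)
  16m^3+16m^2-96m = (-(4/5)m)(-20m^2-20m+120) + (0)
Last nonzero remainder: -20m^2-20m+120. Dividing through by -20 gives the monic gcd m^2+m-6.
Cancel m^2+m-6 from numerator and denominator to get the reduced form.

(m^3-3m^2+2m)/(m^2-3m+10)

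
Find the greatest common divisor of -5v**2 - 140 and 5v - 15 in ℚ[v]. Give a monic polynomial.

1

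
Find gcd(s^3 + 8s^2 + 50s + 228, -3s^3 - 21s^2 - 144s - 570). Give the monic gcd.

Euclidean algorithm in ℚ[s]:
  s^3 + 8s^2 + 50s + 228 = (-1/3)(-3s^3 - 21s^2 - 144s - 570) + (s^2 + 2s + 38)
  -3s^3 - 21s^2 - 144s - 570 = (-3s - 15)(s^2 + 2s + 38) + (0)
The last nonzero remainder s^2 + 2s + 38 is already monic.

s^2 + 2s + 38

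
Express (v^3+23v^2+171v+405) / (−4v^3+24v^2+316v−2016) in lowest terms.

By polynomial division,
  v^3+23v^2+171v+405 = (−1/4)(−4v^3+24v^2+316v−2016) + (29v^2+250v−99)
  −4v^3+24v^2+316v−2016 = (−(4/29)v+1696/841)(29v^2+250v−99) + (−(169728/841)v−1527552/841)
  29v^2+250v−99 = (−(24389/169728)v+9251/169728)(−(169728/841)v−1527552/841) + (0)
Last nonzero remainder: −(169728/841)v−1527552/841. Dividing through by −169728/841 gives the monic gcd v+9.
Cancel v+9 from numerator and denominator to get the reduced form.

(−v^2−14v−45)/(4v^2−60v+224)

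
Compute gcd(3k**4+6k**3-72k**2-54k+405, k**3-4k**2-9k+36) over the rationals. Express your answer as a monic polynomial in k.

k**2-9

Apply the Euclidean algorithm:
  3k**4+6k**3-72k**2-54k+405 = (3k+18)(k**3-4k**2-9k+36) + (27k**2-243)
  k**3-4k**2-9k+36 = ((1/27)k-4/27)(27k**2-243) + (0)
Last nonzero remainder: 27k**2-243. Dividing through by 27 gives the monic gcd k**2-9.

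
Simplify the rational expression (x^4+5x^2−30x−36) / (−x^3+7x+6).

(−x^2−2x−12)/(x+2)

By polynomial division,
  x^4+5x^2−30x−36 = (−x)(−x^3+7x+6) + (12x^2−24x−36)
  −x^3+7x+6 = (−(1/12)x−1/6)(12x^2−24x−36) + (0)
Last nonzero remainder: 12x^2−24x−36. Dividing through by 12 gives the monic gcd x^2−2x−3.
Cancel x^2−2x−3 from numerator and denominator to get the reduced form.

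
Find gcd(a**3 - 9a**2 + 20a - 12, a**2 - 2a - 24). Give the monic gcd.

By polynomial division,
  a**3 - 9a**2 + 20a - 12 = (a - 7)(a**2 - 2a - 24) + (30a - 180)
  a**2 - 2a - 24 = ((1/30)a + 2/15)(30a - 180) + (0)
Last nonzero remainder: 30a - 180. Dividing through by 30 gives the monic gcd a - 6.

a - 6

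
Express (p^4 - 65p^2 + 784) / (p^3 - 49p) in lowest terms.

(p^2 - 16)/(p)

By polynomial division,
  p^4 - 65p^2 + 784 = (p)(p^3 - 49p) + (-16p^2 + 784)
  p^3 - 49p = (-(1/16)p)(-16p^2 + 784) + (0)
Last nonzero remainder: -16p^2 + 784. Dividing through by -16 gives the monic gcd p^2 - 49.
Cancel p^2 - 49 from numerator and denominator to get the reduced form.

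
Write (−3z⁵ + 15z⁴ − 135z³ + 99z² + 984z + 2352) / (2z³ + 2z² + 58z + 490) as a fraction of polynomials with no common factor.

Apply the Euclidean algorithm:
  −3z⁵ + 15z⁴ − 135z³ + 99z² + 984z + 2352 = (−(3/2)z² + 9z − 33)(2z³ + 2z² + 58z + 490) + (378z² − 1512z + 18522)
  2z³ + 2z² + 58z + 490 = ((1/189)z + 5/189)(378z² − 1512z + 18522) + (0)
Last nonzero remainder: 378z² − 1512z + 18522. Dividing through by 378 gives the monic gcd z² − 4z + 49.
Cancel z² − 4z + 49 from numerator and denominator to get the reduced form.

(−3z³ + 3z² + 24z + 48)/(2z + 10)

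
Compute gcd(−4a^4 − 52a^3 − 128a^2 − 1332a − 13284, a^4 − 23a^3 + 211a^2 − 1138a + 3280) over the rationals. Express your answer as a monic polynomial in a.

By polynomial division,
  −4a^4 − 52a^3 − 128a^2 − 1332a − 13284 = (−4)(a^4 − 23a^3 + 211a^2 − 1138a + 3280) + (−144a^3 + 716a^2 − 5884a − 164)
  a^4 − 23a^3 + 211a^2 − 1138a + 3280 = (−(1/144)a + 649/5184)(−144a^3 + 716a^2 − 5884a − 164) + ((104329/1296)a^2 − (521645/1296)a + 4277489/1296)
  −144a^3 + 716a^2 − 5884a − 164 = (−(186624/104329)a − 5184/104329)((104329/1296)a^2 − (521645/1296)a + 4277489/1296) + (0)
Last nonzero remainder: (104329/1296)a^2 − (521645/1296)a + 4277489/1296. Dividing through by 104329/1296 gives the monic gcd a^2 − 5a + 41.

a^2 − 5a + 41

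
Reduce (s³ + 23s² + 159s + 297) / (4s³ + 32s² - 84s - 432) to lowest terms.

(s + 11)/(4s - 16)

By polynomial division,
  s³ + 23s² + 159s + 297 = (1/4)(4s³ + 32s² - 84s - 432) + (15s² + 180s + 405)
  4s³ + 32s² - 84s - 432 = ((4/15)s - 16/15)(15s² + 180s + 405) + (0)
Last nonzero remainder: 15s² + 180s + 405. Dividing through by 15 gives the monic gcd s² + 12s + 27.
Cancel s² + 12s + 27 from numerator and denominator to get the reduced form.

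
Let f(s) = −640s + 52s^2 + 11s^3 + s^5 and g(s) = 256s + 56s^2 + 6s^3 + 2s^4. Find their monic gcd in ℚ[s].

32s − s^2 + s^3

Euclidean algorithm in ℚ[s]:
  s^5 + 11s^3 + 52s^2 − 640s = ((1/2)s − 3/2)(2s^4 + 6s^3 + 56s^2 + 256s) + (−8s^3 + 8s^2 − 256s)
  2s^4 + 6s^3 + 56s^2 + 256s = (−(1/4)s − 1)(−8s^3 + 8s^2 − 256s) + (0)
Last nonzero remainder: −8s^3 + 8s^2 − 256s. Dividing through by −8 gives the monic gcd s^3 − s^2 + 32s.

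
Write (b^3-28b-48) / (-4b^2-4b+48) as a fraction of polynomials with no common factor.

Repeated division with remainder:
  b^3-28b-48 = (-(1/4)b+1/4)(-4b^2-4b+48) + (-15b-60)
  -4b^2-4b+48 = ((4/15)b-4/5)(-15b-60) + (0)
Last nonzero remainder: -15b-60. Dividing through by -15 gives the monic gcd b+4.
Cancel b+4 from numerator and denominator to get the reduced form.

(-b^2+4b+12)/(4b-12)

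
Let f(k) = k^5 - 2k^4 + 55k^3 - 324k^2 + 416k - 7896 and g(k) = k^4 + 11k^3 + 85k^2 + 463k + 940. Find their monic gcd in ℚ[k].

By polynomial division,
  k^5 - 2k^4 + 55k^3 - 324k^2 + 416k - 7896 = (k - 13)(k^4 + 11k^3 + 85k^2 + 463k + 940) + (113k^3 + 318k^2 + 5495k + 4324)
  k^4 + 11k^3 + 85k^2 + 463k + 940 = ((1/113)k + 925/12769)(113k^3 + 318k^2 + 5495k + 4324) + ((170280/12769)k^2 + (340560/12769)k + 8003160/12769)
  113k^3 + 318k^2 + 5495k + 4324 = ((1442897/170280)k + 293687/42570)((170280/12769)k^2 + (340560/12769)k + 8003160/12769) + (0)
Last nonzero remainder: (170280/12769)k^2 + (340560/12769)k + 8003160/12769. Dividing through by 170280/12769 gives the monic gcd k^2 + 2k + 47.

k^2 + 2k + 47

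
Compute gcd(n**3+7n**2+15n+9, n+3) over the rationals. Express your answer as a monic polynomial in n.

Euclidean algorithm in ℚ[n]:
  n**3+7n**2+15n+9 = (n**2+4n+3)(n+3) + (0)
The last nonzero remainder n+3 is already monic.

n+3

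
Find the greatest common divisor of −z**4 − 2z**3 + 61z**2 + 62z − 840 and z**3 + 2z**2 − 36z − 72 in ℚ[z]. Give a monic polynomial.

Euclidean algorithm in ℚ[z]:
  −z**4 − 2z**3 + 61z**2 + 62z − 840 = (−z)(z**3 + 2z**2 − 36z − 72) + (25z**2 − 10z − 840)
  z**3 + 2z**2 − 36z − 72 = ((1/25)z + 12/125)(25z**2 − 10z − 840) + (−(36/25)z + 216/25)
  25z**2 − 10z − 840 = (−(625/36)z − 875/9)(−(36/25)z + 216/25) + (0)
Last nonzero remainder: −(36/25)z + 216/25. Dividing through by −36/25 gives the monic gcd z − 6.

z − 6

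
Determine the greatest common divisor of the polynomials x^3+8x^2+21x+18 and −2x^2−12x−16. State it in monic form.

x+2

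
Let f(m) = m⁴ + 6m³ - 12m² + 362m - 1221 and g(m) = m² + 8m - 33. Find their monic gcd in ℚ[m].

Euclidean algorithm in ℚ[m]:
  m⁴ + 6m³ - 12m² + 362m - 1221 = (m² - 2m + 37)(m² + 8m - 33) + (0)
The last nonzero remainder m² + 8m - 33 is already monic.

m² + 8m - 33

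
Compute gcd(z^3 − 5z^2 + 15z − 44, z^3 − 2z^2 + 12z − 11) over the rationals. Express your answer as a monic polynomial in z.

z^2 − z + 11

By polynomial division,
  z^3 − 5z^2 + 15z − 44 = (z^3 − 2z^2 + 12z − 11) + (−3z^2 + 3z − 33)
  z^3 − 2z^2 + 12z − 11 = (−(1/3)z + 1/3)(−3z^2 + 3z − 33) + (0)
Last nonzero remainder: −3z^2 + 3z − 33. Dividing through by −3 gives the monic gcd z^2 − z + 11.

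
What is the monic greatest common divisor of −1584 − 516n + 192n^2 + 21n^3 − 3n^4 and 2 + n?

2 + n

Euclidean algorithm in ℚ[n]:
  −3n^4 + 21n^3 + 192n^2 − 516n − 1584 = (−3n^3 + 27n^2 + 138n − 792)(n + 2) + (0)
The last nonzero remainder n + 2 is already monic.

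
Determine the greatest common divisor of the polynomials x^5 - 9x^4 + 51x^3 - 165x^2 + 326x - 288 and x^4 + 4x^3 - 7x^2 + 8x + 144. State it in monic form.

Euclidean algorithm in ℚ[x]:
  x^5 - 9x^4 + 51x^3 - 165x^2 + 326x - 288 = (x - 13)(x^4 + 4x^3 - 7x^2 + 8x + 144) + (110x^3 - 264x^2 + 286x + 1584)
  x^4 + 4x^3 - 7x^2 + 8x + 144 = ((1/110)x + 16/275)(110x^3 - 264x^2 + 286x + 1584) + ((144/25)x^2 - (576/25)x + 1296/25)
  110x^3 - 264x^2 + 286x + 1584 = ((1375/72)x + 275/9)((144/25)x^2 - (576/25)x + 1296/25) + (0)
Last nonzero remainder: (144/25)x^2 - (576/25)x + 1296/25. Dividing through by 144/25 gives the monic gcd x^2 - 4x + 9.

x^2 - 4x + 9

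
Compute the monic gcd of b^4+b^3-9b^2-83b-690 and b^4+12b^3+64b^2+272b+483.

b^2+2b+23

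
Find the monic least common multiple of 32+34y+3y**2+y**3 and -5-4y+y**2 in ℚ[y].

Repeated division with remainder:
  y**3+3y**2+34y+32 = (y+7)(y**2-4y-5) + (67y+67)
  y**2-4y-5 = ((1/67)y-5/67)(67y+67) + (0)
Last nonzero remainder: 67y+67. Dividing through by 67 gives the monic gcd y+1.
Then lcm(f, g) = f·g / gcd(f, g); expanding and making the result monic gives the answer.

-160-138y+19y**2-2y**3+y**4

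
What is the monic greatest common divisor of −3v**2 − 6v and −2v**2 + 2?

Apply the Euclidean algorithm:
  −3v**2 − 6v = (3/2)(−2v**2 + 2) + (−6v − 3)
  −2v**2 + 2 = ((1/3)v − 1/6)(−6v − 3) + (3/2)
  −6v − 3 = (−4v − 2)(3/2) + (0)
The last nonzero remainder is the constant 3/2, so the polynomials are coprime and gcd = 1.

1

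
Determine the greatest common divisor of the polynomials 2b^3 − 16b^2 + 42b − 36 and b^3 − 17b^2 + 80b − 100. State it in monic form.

Repeated division with remainder:
  2b^3 − 16b^2 + 42b − 36 = (2)(b^3 − 17b^2 + 80b − 100) + (18b^2 − 118b + 164)
  b^3 − 17b^2 + 80b − 100 = ((1/18)b − 47/81)(18b^2 − 118b + 164) + ((196/81)b − 392/81)
  18b^2 − 118b + 164 = ((729/98)b − 3321/98)((196/81)b − 392/81) + (0)
Last nonzero remainder: (196/81)b − 392/81. Dividing through by 196/81 gives the monic gcd b − 2.

b − 2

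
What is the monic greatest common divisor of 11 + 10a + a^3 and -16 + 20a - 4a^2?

1

Euclidean algorithm in ℚ[a]:
  a^3 + 10a + 11 = (-(1/4)a - 5/4)(-4a^2 + 20a - 16) + (31a - 9)
  -4a^2 + 20a - 16 = (-(4/31)a + 584/961)(31a - 9) + (-10120/961)
  31a - 9 = (-(29791/10120)a + 8649/10120)(-10120/961) + (0)
The last nonzero remainder is the constant -10120/961, so the polynomials are coprime and gcd = 1.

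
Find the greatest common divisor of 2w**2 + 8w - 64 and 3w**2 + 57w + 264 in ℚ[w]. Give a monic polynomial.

Apply the Euclidean algorithm:
  2w**2 + 8w - 64 = (2/3)(3w**2 + 57w + 264) + (-30w - 240)
  3w**2 + 57w + 264 = (-(1/10)w - 11/10)(-30w - 240) + (0)
Last nonzero remainder: -30w - 240. Dividing through by -30 gives the monic gcd w + 8.

w + 8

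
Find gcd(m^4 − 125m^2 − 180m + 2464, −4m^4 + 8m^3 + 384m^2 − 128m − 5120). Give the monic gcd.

Repeated division with remainder:
  m^4 − 125m^2 − 180m + 2464 = (−1/4)(−4m^4 + 8m^3 + 384m^2 − 128m − 5120) + (2m^3 − 29m^2 − 212m + 1184)
  −4m^4 + 8m^3 + 384m^2 − 128m − 5120 = (−2m − 25)(2m^3 − 29m^2 − 212m + 1184) + (−765m^2 − 3060m + 24480)
  2m^3 − 29m^2 − 212m + 1184 = (−(2/765)m + 37/765)(−765m^2 − 3060m + 24480) + (0)
Last nonzero remainder: −765m^2 − 3060m + 24480. Dividing through by −765 gives the monic gcd m^2 + 4m − 32.

m^2 + 4m − 32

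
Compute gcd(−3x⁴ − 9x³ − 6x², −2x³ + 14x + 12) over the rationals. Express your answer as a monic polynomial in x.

x² + 3x + 2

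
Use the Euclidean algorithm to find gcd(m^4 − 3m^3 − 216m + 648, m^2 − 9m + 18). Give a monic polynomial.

By polynomial division,
  m^4 − 3m^3 − 216m + 648 = (m^2 + 6m + 36)(m^2 − 9m + 18) + (0)
The last nonzero remainder m^2 − 9m + 18 is already monic.

m^2 − 9m + 18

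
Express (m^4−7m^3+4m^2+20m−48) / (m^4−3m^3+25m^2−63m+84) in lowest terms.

(m^2−4m−12)/(m^2+21)

Apply the Euclidean algorithm:
  m^4−7m^3+4m^2+20m−48 = (m^4−3m^3+25m^2−63m+84) + (−4m^3−21m^2+83m−132)
  m^4−3m^3+25m^2−63m+84 = (−(1/4)m+33/16)(−4m^3−21m^2+83m−132) + ((1425/16)m^2−(4275/16)m+1425/4)
  −4m^3−21m^2+83m−132 = (−(64/1425)m−176/475)((1425/16)m^2−(4275/16)m+1425/4) + (0)
Last nonzero remainder: (1425/16)m^2−(4275/16)m+1425/4. Dividing through by 1425/16 gives the monic gcd m^2−3m+4.
Cancel m^2−3m+4 from numerator and denominator to get the reduced form.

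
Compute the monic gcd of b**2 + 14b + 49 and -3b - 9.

1

Apply the Euclidean algorithm:
  b**2 + 14b + 49 = (-(1/3)b - 11/3)(-3b - 9) + (16)
  -3b - 9 = (-(3/16)b - 9/16)(16) + (0)
The last nonzero remainder is the constant 16, so the polynomials are coprime and gcd = 1.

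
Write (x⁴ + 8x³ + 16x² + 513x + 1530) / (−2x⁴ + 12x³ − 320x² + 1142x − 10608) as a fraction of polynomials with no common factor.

(−x² − 13x − 30)/(2x² − 2x + 208)

Euclidean algorithm in ℚ[x]:
  x⁴ + 8x³ + 16x² + 513x + 1530 = (−1/2)(−2x⁴ + 12x³ − 320x² + 1142x − 10608) + (14x³ − 144x² + 1084x − 3774)
  −2x⁴ + 12x³ − 320x² + 1142x − 10608 = (−(1/7)x − 30/49)(14x³ − 144x² + 1084x − 3774) + (−(12412/49)x² + (62060/49)x − 633012/49)
  14x³ − 144x² + 1084x − 3774 = (−(343/6206)x + 1813/6206)(−(12412/49)x² + (62060/49)x − 633012/49) + (0)
Last nonzero remainder: −(12412/49)x² + (62060/49)x − 633012/49. Dividing through by −12412/49 gives the monic gcd x² − 5x + 51.
Cancel x² − 5x + 51 from numerator and denominator to get the reduced form.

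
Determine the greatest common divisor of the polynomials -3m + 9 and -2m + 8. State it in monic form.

Euclidean algorithm in ℚ[m]:
  -3m + 9 = (3/2)(-2m + 8) + (-3)
  -2m + 8 = ((2/3)m - 8/3)(-3) + (0)
The last nonzero remainder is the constant -3, so the polynomials are coprime and gcd = 1.

1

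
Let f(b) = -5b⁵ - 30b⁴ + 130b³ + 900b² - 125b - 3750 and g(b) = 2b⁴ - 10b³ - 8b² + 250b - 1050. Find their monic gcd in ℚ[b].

b² - 25

By polynomial division,
  -5b⁵ - 30b⁴ + 130b³ + 900b² - 125b - 3750 = (-(5/2)b - 55/2)(2b⁴ - 10b³ - 8b² + 250b - 1050) + (-165b³ + 1305b² + 4125b - 32625)
  2b⁴ - 10b³ - 8b² + 250b - 1050 = (-(2/165)b - 64/1815)(-165b³ + 1305b² + 4125b - 32625) + ((10650/121)b² - 266250/121)
  -165b³ + 1305b² + 4125b - 32625 = (-(1331/710)b + 10527/710)((10650/121)b² - 266250/121) + (0)
Last nonzero remainder: (10650/121)b² - 266250/121. Dividing through by 10650/121 gives the monic gcd b² - 25.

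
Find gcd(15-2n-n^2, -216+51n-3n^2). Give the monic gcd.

Repeated division with remainder:
  -n^2-2n+15 = (1/3)(-3n^2+51n-216) + (-19n+87)
  -3n^2+51n-216 = ((3/19)n-708/361)(-19n+87) + (-16380/361)
  -19n+87 = ((6859/16380)n-10469/5460)(-16380/361) + (0)
The last nonzero remainder is the constant -16380/361, so the polynomials are coprime and gcd = 1.

1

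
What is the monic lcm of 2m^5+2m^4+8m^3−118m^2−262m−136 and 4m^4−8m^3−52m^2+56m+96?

Apply the Euclidean algorithm:
  2m^5+2m^4+8m^3−118m^2−262m−136 = ((1/2)m+3/2)(4m^4−8m^3−52m^2+56m+96) + (46m^3−68m^2−394m−280)
  4m^4−8m^3−52m^2+56m+96 = ((2/23)m−24/529)(46m^3−68m^2−394m−280) + (−(11016/529)m^2+(33048/529)m+44064/529)
  46m^3−68m^2−394m−280 = (−(12167/5508)m−18515/5508)(−(11016/529)m^2+(33048/529)m+44064/529) + (0)
Last nonzero remainder: −(11016/529)m^2+(33048/529)m+44064/529. Dividing through by −11016/529 gives the monic gcd m^2−3m−4.
Then lcm(f, g) = f·g / gcd(f, g); expanding and making the result monic gives the answer.

m^7+2m^6−m^5−61m^4−214m^3+155m^2+718m+408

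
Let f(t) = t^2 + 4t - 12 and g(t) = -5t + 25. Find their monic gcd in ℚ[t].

Euclidean algorithm in ℚ[t]:
  t^2 + 4t - 12 = (-(1/5)t - 9/5)(-5t + 25) + (33)
  -5t + 25 = (-(5/33)t + 25/33)(33) + (0)
The last nonzero remainder is the constant 33, so the polynomials are coprime and gcd = 1.

1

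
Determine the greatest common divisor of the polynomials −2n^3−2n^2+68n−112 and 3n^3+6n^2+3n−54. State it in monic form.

n−2

Repeated division with remainder:
  −2n^3−2n^2+68n−112 = (−2/3)(3n^3+6n^2+3n−54) + (2n^2+70n−148)
  3n^3+6n^2+3n−54 = ((3/2)n−99/2)(2n^2+70n−148) + (3690n−7380)
  2n^2+70n−148 = ((1/1845)n+37/1845)(3690n−7380) + (0)
Last nonzero remainder: 3690n−7380. Dividing through by 3690 gives the monic gcd n−2.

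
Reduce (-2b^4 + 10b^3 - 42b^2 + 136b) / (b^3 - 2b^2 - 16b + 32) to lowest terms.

By polynomial division,
  -2b^4 + 10b^3 - 42b^2 + 136b = (-2b + 6)(b^3 - 2b^2 - 16b + 32) + (-62b^2 + 296b - 192)
  b^3 - 2b^2 - 16b + 32 = (-(1/62)b - 43/961)(-62b^2 + 296b - 192) + (-(5624/961)b + 22496/961)
  -62b^2 + 296b - 192 = ((29791/2812)b - 5766/703)(-(5624/961)b + 22496/961) + (0)
Last nonzero remainder: -(5624/961)b + 22496/961. Dividing through by -5624/961 gives the monic gcd b - 4.
Cancel b - 4 from numerator and denominator to get the reduced form.

(-2b^3 + 2b^2 - 34b)/(b^2 + 2b - 8)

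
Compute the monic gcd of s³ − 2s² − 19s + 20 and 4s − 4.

s − 1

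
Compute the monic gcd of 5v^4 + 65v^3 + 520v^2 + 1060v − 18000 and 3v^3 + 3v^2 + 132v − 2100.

Apply the Euclidean algorithm:
  5v^4 + 65v^3 + 520v^2 + 1060v − 18000 = ((5/3)v + 20)(3v^3 + 3v^2 + 132v − 2100) + (240v^2 + 1920v + 24000)
  3v^3 + 3v^2 + 132v − 2100 = ((1/80)v − 7/80)(240v^2 + 1920v + 24000) + (0)
Last nonzero remainder: 240v^2 + 1920v + 24000. Dividing through by 240 gives the monic gcd v^2 + 8v + 100.

v^2 + 8v + 100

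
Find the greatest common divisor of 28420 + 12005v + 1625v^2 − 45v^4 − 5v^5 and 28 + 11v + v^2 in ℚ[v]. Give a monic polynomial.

28 + 11v + v^2

Euclidean algorithm in ℚ[v]:
  −5v^5 − 45v^4 + 1625v^2 + 12005v + 28420 = (−5v^3 + 10v^2 + 30v + 1015)(v^2 + 11v + 28) + (0)
The last nonzero remainder v^2 + 11v + 28 is already monic.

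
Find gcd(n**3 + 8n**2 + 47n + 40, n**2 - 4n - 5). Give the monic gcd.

Apply the Euclidean algorithm:
  n**3 + 8n**2 + 47n + 40 = (n + 12)(n**2 - 4n - 5) + (100n + 100)
  n**2 - 4n - 5 = ((1/100)n - 1/20)(100n + 100) + (0)
Last nonzero remainder: 100n + 100. Dividing through by 100 gives the monic gcd n + 1.

n + 1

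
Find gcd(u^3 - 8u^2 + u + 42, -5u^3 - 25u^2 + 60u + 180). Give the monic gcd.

u^2 - u - 6

By polynomial division,
  u^3 - 8u^2 + u + 42 = (-1/5)(-5u^3 - 25u^2 + 60u + 180) + (-13u^2 + 13u + 78)
  -5u^3 - 25u^2 + 60u + 180 = ((5/13)u + 30/13)(-13u^2 + 13u + 78) + (0)
Last nonzero remainder: -13u^2 + 13u + 78. Dividing through by -13 gives the monic gcd u^2 - u - 6.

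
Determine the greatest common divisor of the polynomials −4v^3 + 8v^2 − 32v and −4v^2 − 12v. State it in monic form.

v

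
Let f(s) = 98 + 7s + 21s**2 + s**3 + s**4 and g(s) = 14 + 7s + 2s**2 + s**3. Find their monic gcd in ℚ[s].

Euclidean algorithm in ℚ[s]:
  s**4 + s**3 + 21s**2 + 7s + 98 = (s − 1)(s**3 + 2s**2 + 7s + 14) + (16s**2 + 112)
  s**3 + 2s**2 + 7s + 14 = ((1/16)s + 1/8)(16s**2 + 112) + (0)
Last nonzero remainder: 16s**2 + 112. Dividing through by 16 gives the monic gcd s**2 + 7.

7 + s**2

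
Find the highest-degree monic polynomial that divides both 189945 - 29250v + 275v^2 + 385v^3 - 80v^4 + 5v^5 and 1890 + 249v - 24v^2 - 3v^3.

-63 - 2v + v^2

By polynomial division,
  5v^5 - 80v^4 + 385v^3 + 275v^2 - 29250v + 189945 = (-(5/3)v^2 + 40v - 1760/3)(-3v^3 - 24v^2 + 249v + 1890) + (-20615v^2 + 41230v + 1298745)
  -3v^3 - 24v^2 + 249v + 1890 = ((3/20615)v + 6/4123)(-20615v^2 + 41230v + 1298745) + (0)
Last nonzero remainder: -20615v^2 + 41230v + 1298745. Dividing through by -20615 gives the monic gcd v^2 - 2v - 63.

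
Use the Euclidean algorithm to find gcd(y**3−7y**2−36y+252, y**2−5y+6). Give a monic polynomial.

Repeated division with remainder:
  y**3−7y**2−36y+252 = (y−2)(y**2−5y+6) + (−52y+264)
  y**2−5y+6 = (−(1/52)y−1/676)(−52y+264) + (1080/169)
  −52y+264 = (−(2197/270)y+1859/45)(1080/169) + (0)
The last nonzero remainder is the constant 1080/169, so the polynomials are coprime and gcd = 1.

1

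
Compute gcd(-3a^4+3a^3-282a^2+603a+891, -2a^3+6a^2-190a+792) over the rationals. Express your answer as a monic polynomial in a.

a^2+a+99

Euclidean algorithm in ℚ[a]:
  -3a^4+3a^3-282a^2+603a+891 = ((3/2)a+3)(-2a^3+6a^2-190a+792) + (-15a^2-15a-1485)
  -2a^3+6a^2-190a+792 = ((2/15)a-8/15)(-15a^2-15a-1485) + (0)
Last nonzero remainder: -15a^2-15a-1485. Dividing through by -15 gives the monic gcd a^2+a+99.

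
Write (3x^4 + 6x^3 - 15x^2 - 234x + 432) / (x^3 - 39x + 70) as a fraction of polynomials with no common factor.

(3x^3 + 12x^2 + 9x - 216)/(x^2 + 2x - 35)

Apply the Euclidean algorithm:
  3x^4 + 6x^3 - 15x^2 - 234x + 432 = (3x + 6)(x^3 - 39x + 70) + (102x^2 - 210x + 12)
  x^3 - 39x + 70 = ((1/102)x + 35/1734)(102x^2 - 210x + 12) + (-(10080/289)x + 20160/289)
  102x^2 - 210x + 12 = (-(4913/1680)x + 289/1680)(-(10080/289)x + 20160/289) + (0)
Last nonzero remainder: -(10080/289)x + 20160/289. Dividing through by -10080/289 gives the monic gcd x - 2.
Cancel x - 2 from numerator and denominator to get the reduced form.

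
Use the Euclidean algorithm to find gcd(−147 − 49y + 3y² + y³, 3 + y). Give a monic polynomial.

Euclidean algorithm in ℚ[y]:
  y³ + 3y² − 49y − 147 = (y² − 49)(y + 3) + (0)
The last nonzero remainder y + 3 is already monic.

3 + y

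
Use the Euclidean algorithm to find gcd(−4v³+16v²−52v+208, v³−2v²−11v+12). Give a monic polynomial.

v−4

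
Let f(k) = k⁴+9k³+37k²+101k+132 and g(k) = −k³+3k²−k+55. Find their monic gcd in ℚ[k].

By polynomial division,
  k⁴+9k³+37k²+101k+132 = (−k−12)(−k³+3k²−k+55) + (72k²+144k+792)
  −k³+3k²−k+55 = (−(1/72)k+5/72)(72k²+144k+792) + (0)
Last nonzero remainder: 72k²+144k+792. Dividing through by 72 gives the monic gcd k²+2k+11.

k²+2k+11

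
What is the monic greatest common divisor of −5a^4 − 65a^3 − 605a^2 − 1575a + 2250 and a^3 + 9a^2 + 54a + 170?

Euclidean algorithm in ℚ[a]:
  −5a^4 − 65a^3 − 605a^2 − 1575a + 2250 = (−5a − 20)(a^3 + 9a^2 + 54a + 170) + (−155a^2 + 355a + 5650)
  a^3 + 9a^2 + 54a + 170 = (−(1/155)a − 70/961)(−155a^2 + 355a + 5650) + ((111774/961)a + 558870/961)
  −155a^2 + 355a + 5650 = (−(148955/111774)a + 542965/55887)((111774/961)a + 558870/961) + (0)
Last nonzero remainder: (111774/961)a + 558870/961. Dividing through by 111774/961 gives the monic gcd a + 5.

a + 5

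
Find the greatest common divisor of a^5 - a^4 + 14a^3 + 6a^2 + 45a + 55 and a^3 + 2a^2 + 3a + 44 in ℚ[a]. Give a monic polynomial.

a^2 - 2a + 11

By polynomial division,
  a^5 - a^4 + 14a^3 + 6a^2 + 45a + 55 = (a^2 - 3a + 17)(a^3 + 2a^2 + 3a + 44) + (-63a^2 + 126a - 693)
  a^3 + 2a^2 + 3a + 44 = (-(1/63)a - 4/63)(-63a^2 + 126a - 693) + (0)
Last nonzero remainder: -63a^2 + 126a - 693. Dividing through by -63 gives the monic gcd a^2 - 2a + 11.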